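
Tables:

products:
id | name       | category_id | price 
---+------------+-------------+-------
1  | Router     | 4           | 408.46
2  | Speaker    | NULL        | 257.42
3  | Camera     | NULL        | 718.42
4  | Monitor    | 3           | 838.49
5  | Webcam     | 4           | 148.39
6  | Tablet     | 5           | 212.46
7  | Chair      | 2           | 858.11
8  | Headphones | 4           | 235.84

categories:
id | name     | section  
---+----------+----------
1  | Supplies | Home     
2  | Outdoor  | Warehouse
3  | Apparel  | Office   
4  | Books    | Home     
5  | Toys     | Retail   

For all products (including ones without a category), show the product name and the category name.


LEFT JOIN keeps every row from products (the left table); where category_id has no match in categories, the category columns become NULL. Walk through each product:
  - product 1 (Router): category_id=4 -> matches Books
  - product 2 (Speaker): category_id=NULL, no match -> kept with NULL
  - product 3 (Camera): category_id=NULL, no match -> kept with NULL
  - product 4 (Monitor): category_id=3 -> matches Apparel
  - product 5 (Webcam): category_id=4 -> matches Books
  - product 6 (Tablet): category_id=5 -> matches Toys
  - product 7 (Chair): category_id=2 -> matches Outdoor
  - product 8 (Headphones): category_id=4 -> matches Books
All 8 rows appear; 2 have NULL category.

SQL:
SELECT a.name, b.name AS category
FROM products a
LEFT JOIN categories b ON a.category_id = b.id

Result:
name       | category
-----------+---------
Router     | Books   
Speaker    | NULL    
Camera     | NULL    
Monitor    | Apparel 
Webcam     | Books   
Tablet     | Toys    
Chair      | Outdoor 
Headphones | Books   


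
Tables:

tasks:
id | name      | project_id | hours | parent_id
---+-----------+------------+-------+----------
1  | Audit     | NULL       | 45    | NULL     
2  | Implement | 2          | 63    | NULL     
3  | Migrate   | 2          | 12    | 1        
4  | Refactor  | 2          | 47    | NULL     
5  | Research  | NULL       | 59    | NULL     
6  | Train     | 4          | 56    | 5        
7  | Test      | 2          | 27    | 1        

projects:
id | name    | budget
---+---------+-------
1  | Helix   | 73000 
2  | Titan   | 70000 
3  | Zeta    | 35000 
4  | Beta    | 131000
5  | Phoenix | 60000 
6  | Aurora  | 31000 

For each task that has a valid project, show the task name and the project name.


INNER JOIN keeps only tasks rows whose project_id matches an id in projects. Walk through each task:
  - task 1 (Audit): project_id=NULL, no match -> dropped
  - task 2 (Implement): project_id=2 -> matches Titan
  - task 3 (Migrate): project_id=2 -> matches Titan
  - task 4 (Refactor): project_id=2 -> matches Titan
  - task 5 (Research): project_id=NULL, no match -> dropped
  - task 6 (Train): project_id=4 -> matches Beta
  - task 7 (Test): project_id=2 -> matches Titan
So 2 of 7 rows are dropped.

SQL:
SELECT a.name, b.name AS project
FROM tasks a
INNER JOIN projects b ON a.project_id = b.id

Result:
name      | project
----------+--------
Implement | Titan  
Migrate   | Titan  
Refactor  | Titan  
Train     | Beta   
Test      | Titan  


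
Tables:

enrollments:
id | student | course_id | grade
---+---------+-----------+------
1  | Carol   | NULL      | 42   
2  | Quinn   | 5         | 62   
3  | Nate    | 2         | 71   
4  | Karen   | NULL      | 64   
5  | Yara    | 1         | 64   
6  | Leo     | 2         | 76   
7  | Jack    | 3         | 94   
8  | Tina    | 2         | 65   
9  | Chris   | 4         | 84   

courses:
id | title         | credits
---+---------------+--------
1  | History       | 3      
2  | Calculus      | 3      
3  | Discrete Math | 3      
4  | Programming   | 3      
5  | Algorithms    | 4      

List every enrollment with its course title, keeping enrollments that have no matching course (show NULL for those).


LEFT JOIN keeps every row from enrollments (the left table); where course_id has no match in courses, the course columns become NULL. Walk through each enrollment:
  - enrollment 1 (Carol): course_id=NULL, no match -> kept with NULL
  - enrollment 2 (Quinn): course_id=5 -> matches Algorithms
  - enrollment 3 (Nate): course_id=2 -> matches Calculus
  - enrollment 4 (Karen): course_id=NULL, no match -> kept with NULL
  - enrollment 5 (Yara): course_id=1 -> matches History
  - enrollment 6 (Leo): course_id=2 -> matches Calculus
  - enrollment 7 (Jack): course_id=3 -> matches Discrete Math
  - enrollment 8 (Tina): course_id=2 -> matches Calculus
  - enrollment 9 (Chris): course_id=4 -> matches Programming
All 9 rows appear; 2 have NULL course.

SQL:
SELECT a.student, b.title AS course
FROM enrollments a
LEFT JOIN courses b ON a.course_id = b.id

Result:
student | course       
--------+--------------
Carol   | NULL         
Quinn   | Algorithms   
Nate    | Calculus     
Karen   | NULL         
Yara    | History      
Leo     | Calculus     
Jack    | Discrete Math
Tina    | Calculus     
Chris   | Programming  


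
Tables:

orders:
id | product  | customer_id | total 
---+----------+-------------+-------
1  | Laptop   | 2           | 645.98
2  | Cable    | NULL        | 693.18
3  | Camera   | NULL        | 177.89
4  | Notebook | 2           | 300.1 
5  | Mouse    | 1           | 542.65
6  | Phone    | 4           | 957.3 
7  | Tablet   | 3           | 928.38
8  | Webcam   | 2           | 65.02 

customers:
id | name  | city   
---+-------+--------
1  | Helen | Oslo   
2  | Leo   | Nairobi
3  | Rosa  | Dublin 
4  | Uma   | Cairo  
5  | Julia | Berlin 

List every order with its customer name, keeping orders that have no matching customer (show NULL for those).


LEFT JOIN keeps every row from orders (the left table); where customer_id has no match in customers, the customer columns become NULL. Walk through each order:
  - order 1 (Laptop): customer_id=2 -> matches Leo
  - order 2 (Cable): customer_id=NULL, no match -> kept with NULL
  - order 3 (Camera): customer_id=NULL, no match -> kept with NULL
  - order 4 (Notebook): customer_id=2 -> matches Leo
  - order 5 (Mouse): customer_id=1 -> matches Helen
  - order 6 (Phone): customer_id=4 -> matches Uma
  - order 7 (Tablet): customer_id=3 -> matches Rosa
  - order 8 (Webcam): customer_id=2 -> matches Leo
All 8 rows appear; 2 have NULL customer.

SQL:
SELECT a.product, b.name AS customer
FROM orders a
LEFT JOIN customers b ON a.customer_id = b.id

Result:
product  | customer
---------+---------
Laptop   | Leo     
Cable    | NULL    
Camera   | NULL    
Notebook | Leo     
Mouse    | Helen   
Phone    | Uma     
Tablet   | Rosa    
Webcam   | Leo     


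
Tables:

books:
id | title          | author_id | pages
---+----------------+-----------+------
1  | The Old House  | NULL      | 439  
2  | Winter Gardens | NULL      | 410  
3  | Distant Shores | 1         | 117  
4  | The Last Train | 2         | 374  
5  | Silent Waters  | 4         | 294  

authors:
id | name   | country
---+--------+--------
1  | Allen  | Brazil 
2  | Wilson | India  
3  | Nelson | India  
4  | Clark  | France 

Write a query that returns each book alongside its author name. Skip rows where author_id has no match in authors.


INNER JOIN keeps only books rows whose author_id matches an id in authors. Walk through each book:
  - book 1 (The Old House): author_id=NULL, no match -> dropped
  - book 2 (Winter Gardens): author_id=NULL, no match -> dropped
  - book 3 (Distant Shores): author_id=1 -> matches Allen
  - book 4 (The Last Train): author_id=2 -> matches Wilson
  - book 5 (Silent Waters): author_id=4 -> matches Clark
So 2 of 5 rows are dropped.

SQL:
SELECT a.title, b.name AS author
FROM books a
INNER JOIN authors b ON a.author_id = b.id

Result:
title          | author
---------------+-------
Distant Shores | Allen 
The Last Train | Wilson
Silent Waters  | Clark 


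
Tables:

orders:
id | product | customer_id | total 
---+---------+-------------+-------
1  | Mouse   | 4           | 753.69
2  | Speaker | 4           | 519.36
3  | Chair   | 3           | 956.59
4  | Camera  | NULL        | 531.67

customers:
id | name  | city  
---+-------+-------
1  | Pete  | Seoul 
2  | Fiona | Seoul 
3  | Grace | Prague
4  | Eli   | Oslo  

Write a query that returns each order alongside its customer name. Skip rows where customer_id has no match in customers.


INNER JOIN keeps only orders rows whose customer_id matches an id in customers. Walk through each order:
  - order 1 (Mouse): customer_id=4 -> matches Eli
  - order 2 (Speaker): customer_id=4 -> matches Eli
  - order 3 (Chair): customer_id=3 -> matches Grace
  - order 4 (Camera): customer_id=NULL, no match -> dropped
So 1 of 4 rows is dropped.

SQL:
SELECT a.product, b.name AS customer
FROM orders a
INNER JOIN customers b ON a.customer_id = b.id

Result:
product | customer
--------+---------
Mouse   | Eli     
Speaker | Eli     
Chair   | Grace   


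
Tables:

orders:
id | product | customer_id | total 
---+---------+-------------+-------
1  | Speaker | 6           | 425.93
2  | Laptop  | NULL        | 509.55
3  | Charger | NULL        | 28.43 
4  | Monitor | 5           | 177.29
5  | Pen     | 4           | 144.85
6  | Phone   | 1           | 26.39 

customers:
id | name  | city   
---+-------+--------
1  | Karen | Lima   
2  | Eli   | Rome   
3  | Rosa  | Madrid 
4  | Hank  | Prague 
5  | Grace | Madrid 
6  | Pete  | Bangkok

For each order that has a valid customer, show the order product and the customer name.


INNER JOIN keeps only orders rows whose customer_id matches an id in customers. Walk through each order:
  - order 1 (Speaker): customer_id=6 -> matches Pete
  - order 2 (Laptop): customer_id=NULL, no match -> dropped
  - order 3 (Charger): customer_id=NULL, no match -> dropped
  - order 4 (Monitor): customer_id=5 -> matches Grace
  - order 5 (Pen): customer_id=4 -> matches Hank
  - order 6 (Phone): customer_id=1 -> matches Karen
So 2 of 6 rows are dropped.

SQL:
SELECT a.product, b.name AS customer
FROM orders a
INNER JOIN customers b ON a.customer_id = b.id

Result:
product | customer
--------+---------
Speaker | Pete    
Monitor | Grace   
Pen     | Hank    
Phone   | Karen   


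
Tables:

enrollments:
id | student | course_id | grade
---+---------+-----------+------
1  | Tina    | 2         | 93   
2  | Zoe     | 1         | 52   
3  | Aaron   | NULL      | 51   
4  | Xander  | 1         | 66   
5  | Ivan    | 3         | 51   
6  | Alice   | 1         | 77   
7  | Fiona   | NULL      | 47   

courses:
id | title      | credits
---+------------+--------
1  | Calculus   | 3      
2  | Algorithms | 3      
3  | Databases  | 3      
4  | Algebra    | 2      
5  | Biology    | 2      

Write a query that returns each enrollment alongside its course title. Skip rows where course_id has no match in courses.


INNER JOIN keeps only enrollments rows whose course_id matches an id in courses. Walk through each enrollment:
  - enrollment 1 (Tina): course_id=2 -> matches Algorithms
  - enrollment 2 (Zoe): course_id=1 -> matches Calculus
  - enrollment 3 (Aaron): course_id=NULL, no match -> dropped
  - enrollment 4 (Xander): course_id=1 -> matches Calculus
  - enrollment 5 (Ivan): course_id=3 -> matches Databases
  - enrollment 6 (Alice): course_id=1 -> matches Calculus
  - enrollment 7 (Fiona): course_id=NULL, no match -> dropped
So 2 of 7 rows are dropped.

SQL:
SELECT a.student, b.title AS course
FROM enrollments a
INNER JOIN courses b ON a.course_id = b.id

Result:
student | course    
--------+-----------
Tina    | Algorithms
Zoe     | Calculus  
Xander  | Calculus  
Ivan    | Databases 
Alice   | Calculus  


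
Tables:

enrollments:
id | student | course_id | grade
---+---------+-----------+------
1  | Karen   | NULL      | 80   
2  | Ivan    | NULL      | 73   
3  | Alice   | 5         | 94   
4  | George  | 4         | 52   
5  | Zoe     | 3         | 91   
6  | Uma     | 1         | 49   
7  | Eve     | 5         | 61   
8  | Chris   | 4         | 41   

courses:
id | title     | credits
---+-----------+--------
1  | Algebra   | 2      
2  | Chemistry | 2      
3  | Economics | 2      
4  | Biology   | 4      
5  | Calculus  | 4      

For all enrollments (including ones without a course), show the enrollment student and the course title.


LEFT JOIN keeps every row from enrollments (the left table); where course_id has no match in courses, the course columns become NULL. Walk through each enrollment:
  - enrollment 1 (Karen): course_id=NULL, no match -> kept with NULL
  - enrollment 2 (Ivan): course_id=NULL, no match -> kept with NULL
  - enrollment 3 (Alice): course_id=5 -> matches Calculus
  - enrollment 4 (George): course_id=4 -> matches Biology
  - enrollment 5 (Zoe): course_id=3 -> matches Economics
  - enrollment 6 (Uma): course_id=1 -> matches Algebra
  - enrollment 7 (Eve): course_id=5 -> matches Calculus
  - enrollment 8 (Chris): course_id=4 -> matches Biology
All 8 rows appear; 2 have NULL course.

SQL:
SELECT a.student, b.title AS course
FROM enrollments a
LEFT JOIN courses b ON a.course_id = b.id

Result:
student | course   
--------+----------
Karen   | NULL     
Ivan    | NULL     
Alice   | Calculus 
George  | Biology  
Zoe     | Economics
Uma     | Algebra  
Eve     | Calculus 
Chris   | Biology  


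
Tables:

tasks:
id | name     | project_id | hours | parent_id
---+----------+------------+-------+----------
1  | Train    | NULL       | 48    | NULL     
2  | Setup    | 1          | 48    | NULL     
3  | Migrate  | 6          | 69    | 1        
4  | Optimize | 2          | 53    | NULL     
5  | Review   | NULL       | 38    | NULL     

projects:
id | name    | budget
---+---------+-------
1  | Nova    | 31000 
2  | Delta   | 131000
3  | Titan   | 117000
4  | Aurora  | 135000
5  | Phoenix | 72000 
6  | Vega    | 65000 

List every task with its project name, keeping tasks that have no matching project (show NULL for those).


LEFT JOIN keeps every row from tasks (the left table); where project_id has no match in projects, the project columns become NULL. Walk through each task:
  - task 1 (Train): project_id=NULL, no match -> kept with NULL
  - task 2 (Setup): project_id=1 -> matches Nova
  - task 3 (Migrate): project_id=6 -> matches Vega
  - task 4 (Optimize): project_id=2 -> matches Delta
  - task 5 (Review): project_id=NULL, no match -> kept with NULL
All 5 rows appear; 2 have NULL project.

SQL:
SELECT a.name, b.name AS project
FROM tasks a
LEFT JOIN projects b ON a.project_id = b.id

Result:
name     | project
---------+--------
Train    | NULL   
Setup    | Nova   
Migrate  | Vega   
Optimize | Delta  
Review   | NULL   


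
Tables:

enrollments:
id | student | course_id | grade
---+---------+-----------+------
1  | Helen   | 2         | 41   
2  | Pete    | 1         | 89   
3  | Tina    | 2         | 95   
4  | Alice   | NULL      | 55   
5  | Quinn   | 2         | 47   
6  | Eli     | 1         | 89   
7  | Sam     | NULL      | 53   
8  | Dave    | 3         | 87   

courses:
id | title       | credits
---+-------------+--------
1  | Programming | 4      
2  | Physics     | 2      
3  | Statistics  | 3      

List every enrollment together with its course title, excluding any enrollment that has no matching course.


INNER JOIN keeps only enrollments rows whose course_id matches an id in courses. Walk through each enrollment:
  - enrollment 1 (Helen): course_id=2 -> matches Physics
  - enrollment 2 (Pete): course_id=1 -> matches Programming
  - enrollment 3 (Tina): course_id=2 -> matches Physics
  - enrollment 4 (Alice): course_id=NULL, no match -> dropped
  - enrollment 5 (Quinn): course_id=2 -> matches Physics
  - enrollment 6 (Eli): course_id=1 -> matches Programming
  - enrollment 7 (Sam): course_id=NULL, no match -> dropped
  - enrollment 8 (Dave): course_id=3 -> matches Statistics
So 2 of 8 rows are dropped.

SQL:
SELECT a.student, b.title AS course
FROM enrollments a
INNER JOIN courses b ON a.course_id = b.id

Result:
student | course     
--------+------------
Helen   | Physics    
Pete    | Programming
Tina    | Physics    
Quinn   | Physics    
Eli     | Programming
Dave    | Statistics 


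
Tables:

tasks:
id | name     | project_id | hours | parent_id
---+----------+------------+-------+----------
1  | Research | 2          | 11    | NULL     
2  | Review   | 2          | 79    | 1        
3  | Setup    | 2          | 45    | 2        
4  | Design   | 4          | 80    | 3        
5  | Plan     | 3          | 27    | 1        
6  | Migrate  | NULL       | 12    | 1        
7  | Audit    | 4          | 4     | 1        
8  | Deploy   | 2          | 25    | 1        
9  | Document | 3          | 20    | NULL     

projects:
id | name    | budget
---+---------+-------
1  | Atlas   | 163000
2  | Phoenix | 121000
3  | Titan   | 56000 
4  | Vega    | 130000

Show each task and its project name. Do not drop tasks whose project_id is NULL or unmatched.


LEFT JOIN keeps every row from tasks (the left table); where project_id has no match in projects, the project columns become NULL. Walk through each task:
  - task 1 (Research): project_id=2 -> matches Phoenix
  - task 2 (Review): project_id=2 -> matches Phoenix
  - task 3 (Setup): project_id=2 -> matches Phoenix
  - task 4 (Design): project_id=4 -> matches Vega
  - task 5 (Plan): project_id=3 -> matches Titan
  - task 6 (Migrate): project_id=NULL, no match -> kept with NULL
  - task 7 (Audit): project_id=4 -> matches Vega
  - task 8 (Deploy): project_id=2 -> matches Phoenix
  - task 9 (Document): project_id=3 -> matches Titan
All 9 rows appear; 1 has NULL project.

SQL:
SELECT a.name, b.name AS project
FROM tasks a
LEFT JOIN projects b ON a.project_id = b.id

Result:
name     | project
---------+--------
Research | Phoenix
Review   | Phoenix
Setup    | Phoenix
Design   | Vega   
Plan     | Titan  
Migrate  | NULL   
Audit    | Vega   
Deploy   | Phoenix
Document | Titan  


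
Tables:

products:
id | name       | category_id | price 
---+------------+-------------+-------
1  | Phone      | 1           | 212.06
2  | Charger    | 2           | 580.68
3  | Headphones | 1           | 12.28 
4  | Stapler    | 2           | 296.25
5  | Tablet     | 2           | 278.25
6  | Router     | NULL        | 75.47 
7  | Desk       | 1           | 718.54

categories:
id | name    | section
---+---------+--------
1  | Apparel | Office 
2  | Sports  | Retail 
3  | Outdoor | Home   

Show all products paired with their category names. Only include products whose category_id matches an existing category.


INNER JOIN keeps only products rows whose category_id matches an id in categories. Walk through each product:
  - product 1 (Phone): category_id=1 -> matches Apparel
  - product 2 (Charger): category_id=2 -> matches Sports
  - product 3 (Headphones): category_id=1 -> matches Apparel
  - product 4 (Stapler): category_id=2 -> matches Sports
  - product 5 (Tablet): category_id=2 -> matches Sports
  - product 6 (Router): category_id=NULL, no match -> dropped
  - product 7 (Desk): category_id=1 -> matches Apparel
So 1 of 7 rows is dropped.

SQL:
SELECT a.name, b.name AS category
FROM products a
INNER JOIN categories b ON a.category_id = b.id

Result:
name       | category
-----------+---------
Phone      | Apparel 
Charger    | Sports  
Headphones | Apparel 
Stapler    | Sports  
Tablet     | Sports  
Desk       | Apparel 


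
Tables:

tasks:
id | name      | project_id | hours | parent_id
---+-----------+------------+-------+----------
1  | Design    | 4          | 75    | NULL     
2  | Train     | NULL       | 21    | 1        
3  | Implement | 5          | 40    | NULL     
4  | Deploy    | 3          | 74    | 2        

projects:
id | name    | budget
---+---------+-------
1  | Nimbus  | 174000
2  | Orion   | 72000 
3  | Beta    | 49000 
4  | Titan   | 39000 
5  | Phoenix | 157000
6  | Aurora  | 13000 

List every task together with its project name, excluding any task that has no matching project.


INNER JOIN keeps only tasks rows whose project_id matches an id in projects. Walk through each task:
  - task 1 (Design): project_id=4 -> matches Titan
  - task 2 (Train): project_id=NULL, no match -> dropped
  - task 3 (Implement): project_id=5 -> matches Phoenix
  - task 4 (Deploy): project_id=3 -> matches Beta
So 1 of 4 rows is dropped.

SQL:
SELECT a.name, b.name AS project
FROM tasks a
INNER JOIN projects b ON a.project_id = b.id

Result:
name      | project
----------+--------
Design    | Titan  
Implement | Phoenix
Deploy    | Beta   


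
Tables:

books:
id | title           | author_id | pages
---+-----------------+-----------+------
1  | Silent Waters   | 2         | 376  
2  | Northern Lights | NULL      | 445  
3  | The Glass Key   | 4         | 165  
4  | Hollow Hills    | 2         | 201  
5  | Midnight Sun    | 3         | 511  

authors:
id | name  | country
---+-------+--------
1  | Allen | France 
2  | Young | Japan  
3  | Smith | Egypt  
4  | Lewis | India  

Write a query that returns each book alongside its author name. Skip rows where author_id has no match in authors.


INNER JOIN keeps only books rows whose author_id matches an id in authors. Walk through each book:
  - book 1 (Silent Waters): author_id=2 -> matches Young
  - book 2 (Northern Lights): author_id=NULL, no match -> dropped
  - book 3 (The Glass Key): author_id=4 -> matches Lewis
  - book 4 (Hollow Hills): author_id=2 -> matches Young
  - book 5 (Midnight Sun): author_id=3 -> matches Smith
So 1 of 5 rows is dropped.

SQL:
SELECT a.title, b.name AS author
FROM books a
INNER JOIN authors b ON a.author_id = b.id

Result:
title         | author
--------------+-------
Silent Waters | Young 
The Glass Key | Lewis 
Hollow Hills  | Young 
Midnight Sun  | Smith 


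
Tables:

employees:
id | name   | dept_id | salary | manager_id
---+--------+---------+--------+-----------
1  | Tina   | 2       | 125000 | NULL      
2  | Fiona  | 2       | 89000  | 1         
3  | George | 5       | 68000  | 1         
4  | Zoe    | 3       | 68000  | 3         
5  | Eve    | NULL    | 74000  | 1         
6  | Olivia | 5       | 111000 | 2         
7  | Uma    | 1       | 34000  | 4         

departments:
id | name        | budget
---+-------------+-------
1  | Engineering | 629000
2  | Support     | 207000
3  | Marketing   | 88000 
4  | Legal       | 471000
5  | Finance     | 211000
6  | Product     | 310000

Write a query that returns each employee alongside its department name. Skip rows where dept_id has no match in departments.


INNER JOIN keeps only employees rows whose dept_id matches an id in departments. Walk through each employee:
  - employee 1 (Tina): dept_id=2 -> matches Support
  - employee 2 (Fiona): dept_id=2 -> matches Support
  - employee 3 (George): dept_id=5 -> matches Finance
  - employee 4 (Zoe): dept_id=3 -> matches Marketing
  - employee 5 (Eve): dept_id=NULL, no match -> dropped
  - employee 6 (Olivia): dept_id=5 -> matches Finance
  - employee 7 (Uma): dept_id=1 -> matches Engineering
So 1 of 7 rows is dropped.

SQL:
SELECT a.name, b.name AS department
FROM employees a
INNER JOIN departments b ON a.dept_id = b.id

Result:
name   | department 
-------+------------
Tina   | Support    
Fiona  | Support    
George | Finance    
Zoe    | Marketing  
Olivia | Finance    
Uma    | Engineering


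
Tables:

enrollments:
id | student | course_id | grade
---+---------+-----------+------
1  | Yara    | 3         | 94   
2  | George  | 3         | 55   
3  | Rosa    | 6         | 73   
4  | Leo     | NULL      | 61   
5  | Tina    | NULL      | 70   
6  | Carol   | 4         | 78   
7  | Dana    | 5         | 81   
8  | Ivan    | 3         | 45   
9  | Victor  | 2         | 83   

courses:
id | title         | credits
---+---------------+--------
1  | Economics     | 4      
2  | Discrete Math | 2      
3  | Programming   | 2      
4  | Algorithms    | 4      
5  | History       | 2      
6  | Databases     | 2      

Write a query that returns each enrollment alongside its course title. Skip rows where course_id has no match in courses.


INNER JOIN keeps only enrollments rows whose course_id matches an id in courses. Walk through each enrollment:
  - enrollment 1 (Yara): course_id=3 -> matches Programming
  - enrollment 2 (George): course_id=3 -> matches Programming
  - enrollment 3 (Rosa): course_id=6 -> matches Databases
  - enrollment 4 (Leo): course_id=NULL, no match -> dropped
  - enrollment 5 (Tina): course_id=NULL, no match -> dropped
  - enrollment 6 (Carol): course_id=4 -> matches Algorithms
  - enrollment 7 (Dana): course_id=5 -> matches History
  - enrollment 8 (Ivan): course_id=3 -> matches Programming
  - enrollment 9 (Victor): course_id=2 -> matches Discrete Math
So 2 of 9 rows are dropped.

SQL:
SELECT a.student, b.title AS course
FROM enrollments a
INNER JOIN courses b ON a.course_id = b.id

Result:
student | course       
--------+--------------
Yara    | Programming  
George  | Programming  
Rosa    | Databases    
Carol   | Algorithms   
Dana    | History      
Ivan    | Programming  
Victor  | Discrete Math


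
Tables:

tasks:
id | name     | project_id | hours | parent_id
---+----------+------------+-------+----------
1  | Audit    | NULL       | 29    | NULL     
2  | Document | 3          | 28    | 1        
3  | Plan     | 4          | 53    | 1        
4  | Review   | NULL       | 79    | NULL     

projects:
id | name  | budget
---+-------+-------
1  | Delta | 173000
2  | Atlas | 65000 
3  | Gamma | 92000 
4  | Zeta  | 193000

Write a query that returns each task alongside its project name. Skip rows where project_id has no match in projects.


INNER JOIN keeps only tasks rows whose project_id matches an id in projects. Walk through each task:
  - task 1 (Audit): project_id=NULL, no match -> dropped
  - task 2 (Document): project_id=3 -> matches Gamma
  - task 3 (Plan): project_id=4 -> matches Zeta
  - task 4 (Review): project_id=NULL, no match -> dropped
So 2 of 4 rows are dropped.

SQL:
SELECT a.name, b.name AS project
FROM tasks a
INNER JOIN projects b ON a.project_id = b.id

Result:
name     | project
---------+--------
Document | Gamma  
Plan     | Zeta   


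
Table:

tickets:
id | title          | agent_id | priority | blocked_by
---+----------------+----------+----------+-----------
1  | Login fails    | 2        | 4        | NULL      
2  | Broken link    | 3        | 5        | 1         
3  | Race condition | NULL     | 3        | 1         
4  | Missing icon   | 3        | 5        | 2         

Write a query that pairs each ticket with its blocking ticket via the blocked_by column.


This is a self-join: tickets is joined to a second copy of itself, matching each row's blocked_by to another row's id. Use LEFT JOIN so rows with blocked_by=NULL are kept.
  - ticket 1 (Login fails): blocked_by=NULL -> NULL
  - ticket 2 (Broken link): blocked_by=1 -> Login fails
  - ticket 3 (Race condition): blocked_by=1 -> Login fails
  - ticket 4 (Missing icon): blocked_by=2 -> Broken link

SQL:
SELECT a.title AS item, b.title AS blocked_by
FROM tickets a
LEFT JOIN tickets b ON a.blocked_by = b.id

Result:
item           | blocked_by 
---------------+------------
Login fails    | NULL       
Broken link    | Login fails
Race condition | Login fails
Missing icon   | Broken link


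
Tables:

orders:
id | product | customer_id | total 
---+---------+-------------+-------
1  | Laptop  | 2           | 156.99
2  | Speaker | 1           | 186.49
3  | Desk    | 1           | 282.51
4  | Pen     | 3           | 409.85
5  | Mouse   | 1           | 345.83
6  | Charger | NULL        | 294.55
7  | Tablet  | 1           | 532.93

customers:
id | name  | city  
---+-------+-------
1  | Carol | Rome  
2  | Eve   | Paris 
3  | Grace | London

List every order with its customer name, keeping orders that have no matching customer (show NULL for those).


LEFT JOIN keeps every row from orders (the left table); where customer_id has no match in customers, the customer columns become NULL. Walk through each order:
  - order 1 (Laptop): customer_id=2 -> matches Eve
  - order 2 (Speaker): customer_id=1 -> matches Carol
  - order 3 (Desk): customer_id=1 -> matches Carol
  - order 4 (Pen): customer_id=3 -> matches Grace
  - order 5 (Mouse): customer_id=1 -> matches Carol
  - order 6 (Charger): customer_id=NULL, no match -> kept with NULL
  - order 7 (Tablet): customer_id=1 -> matches Carol
All 7 rows appear; 1 has NULL customer.

SQL:
SELECT a.product, b.name AS customer
FROM orders a
LEFT JOIN customers b ON a.customer_id = b.id

Result:
product | customer
--------+---------
Laptop  | Eve     
Speaker | Carol   
Desk    | Carol   
Pen     | Grace   
Mouse   | Carol   
Charger | NULL    
Tablet  | Carol   


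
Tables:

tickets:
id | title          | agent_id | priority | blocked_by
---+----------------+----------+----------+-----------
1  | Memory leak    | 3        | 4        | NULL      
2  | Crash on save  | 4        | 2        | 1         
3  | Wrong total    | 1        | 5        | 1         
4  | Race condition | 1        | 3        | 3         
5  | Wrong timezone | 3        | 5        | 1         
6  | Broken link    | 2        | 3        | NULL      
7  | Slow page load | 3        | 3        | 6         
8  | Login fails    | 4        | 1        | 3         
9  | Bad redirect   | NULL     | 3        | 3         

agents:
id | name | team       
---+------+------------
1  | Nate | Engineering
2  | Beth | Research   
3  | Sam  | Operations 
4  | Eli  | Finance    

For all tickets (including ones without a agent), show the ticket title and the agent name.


LEFT JOIN keeps every row from tickets (the left table); where agent_id has no match in agents, the agent columns become NULL. Walk through each ticket:
  - ticket 1 (Memory leak): agent_id=3 -> matches Sam
  - ticket 2 (Crash on save): agent_id=4 -> matches Eli
  - ticket 3 (Wrong total): agent_id=1 -> matches Nate
  - ticket 4 (Race condition): agent_id=1 -> matches Nate
  - ticket 5 (Wrong timezone): agent_id=3 -> matches Sam
  - ticket 6 (Broken link): agent_id=2 -> matches Beth
  - ticket 7 (Slow page load): agent_id=3 -> matches Sam
  - ticket 8 (Login fails): agent_id=4 -> matches Eli
  - ticket 9 (Bad redirect): agent_id=NULL, no match -> kept with NULL
All 9 rows appear; 1 has NULL agent.

SQL:
SELECT a.title, b.name AS agent
FROM tickets a
LEFT JOIN agents b ON a.agent_id = b.id

Result:
title          | agent
---------------+------
Memory leak    | Sam  
Crash on save  | Eli  
Wrong total    | Nate 
Race condition | Nate 
Wrong timezone | Sam  
Broken link    | Beth 
Slow page load | Sam  
Login fails    | Eli  
Bad redirect   | NULL 


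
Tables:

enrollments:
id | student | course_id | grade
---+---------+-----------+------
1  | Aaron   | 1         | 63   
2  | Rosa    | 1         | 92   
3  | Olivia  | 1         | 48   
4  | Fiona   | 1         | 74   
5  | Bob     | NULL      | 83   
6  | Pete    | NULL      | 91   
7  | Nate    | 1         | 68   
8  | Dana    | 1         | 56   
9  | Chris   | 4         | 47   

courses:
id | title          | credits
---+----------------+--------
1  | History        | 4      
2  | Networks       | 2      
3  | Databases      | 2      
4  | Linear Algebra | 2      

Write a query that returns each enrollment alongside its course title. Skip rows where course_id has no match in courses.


INNER JOIN keeps only enrollments rows whose course_id matches an id in courses. Walk through each enrollment:
  - enrollment 1 (Aaron): course_id=1 -> matches History
  - enrollment 2 (Rosa): course_id=1 -> matches History
  - enrollment 3 (Olivia): course_id=1 -> matches History
  - enrollment 4 (Fiona): course_id=1 -> matches History
  - enrollment 5 (Bob): course_id=NULL, no match -> dropped
  - enrollment 6 (Pete): course_id=NULL, no match -> dropped
  - enrollment 7 (Nate): course_id=1 -> matches History
  - enrollment 8 (Dana): course_id=1 -> matches History
  - enrollment 9 (Chris): course_id=4 -> matches Linear Algebra
So 2 of 9 rows are dropped.

SQL:
SELECT a.student, b.title AS course
FROM enrollments a
INNER JOIN courses b ON a.course_id = b.id

Result:
student | course        
--------+---------------
Aaron   | History       
Rosa    | History       
Olivia  | History       
Fiona   | History       
Nate    | History       
Dana    | History       
Chris   | Linear Algebra


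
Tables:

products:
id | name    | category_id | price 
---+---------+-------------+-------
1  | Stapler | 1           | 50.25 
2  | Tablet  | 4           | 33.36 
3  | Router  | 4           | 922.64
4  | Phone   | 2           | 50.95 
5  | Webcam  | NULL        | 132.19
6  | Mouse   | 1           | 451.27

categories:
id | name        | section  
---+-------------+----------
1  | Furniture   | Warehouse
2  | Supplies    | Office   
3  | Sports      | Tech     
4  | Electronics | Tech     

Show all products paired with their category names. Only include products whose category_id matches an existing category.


INNER JOIN keeps only products rows whose category_id matches an id in categories. Walk through each product:
  - product 1 (Stapler): category_id=1 -> matches Furniture
  - product 2 (Tablet): category_id=4 -> matches Electronics
  - product 3 (Router): category_id=4 -> matches Electronics
  - product 4 (Phone): category_id=2 -> matches Supplies
  - product 5 (Webcam): category_id=NULL, no match -> dropped
  - product 6 (Mouse): category_id=1 -> matches Furniture
So 1 of 6 rows is dropped.

SQL:
SELECT a.name, b.name AS category
FROM products a
INNER JOIN categories b ON a.category_id = b.id

Result:
name    | category   
--------+------------
Stapler | Furniture  
Tablet  | Electronics
Router  | Electronics
Phone   | Supplies   
Mouse   | Furniture  


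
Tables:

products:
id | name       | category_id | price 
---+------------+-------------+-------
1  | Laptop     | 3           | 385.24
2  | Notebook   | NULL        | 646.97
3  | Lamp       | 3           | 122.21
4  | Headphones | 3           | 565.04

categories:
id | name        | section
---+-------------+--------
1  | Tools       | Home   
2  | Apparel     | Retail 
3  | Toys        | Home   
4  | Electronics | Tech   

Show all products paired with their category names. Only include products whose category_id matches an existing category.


INNER JOIN keeps only products rows whose category_id matches an id in categories. Walk through each product:
  - product 1 (Laptop): category_id=3 -> matches Toys
  - product 2 (Notebook): category_id=NULL, no match -> dropped
  - product 3 (Lamp): category_id=3 -> matches Toys
  - product 4 (Headphones): category_id=3 -> matches Toys
So 1 of 4 rows is dropped.

SQL:
SELECT a.name, b.name AS category
FROM products a
INNER JOIN categories b ON a.category_id = b.id

Result:
name       | category
-----------+---------
Laptop     | Toys    
Lamp       | Toys    
Headphones | Toys    


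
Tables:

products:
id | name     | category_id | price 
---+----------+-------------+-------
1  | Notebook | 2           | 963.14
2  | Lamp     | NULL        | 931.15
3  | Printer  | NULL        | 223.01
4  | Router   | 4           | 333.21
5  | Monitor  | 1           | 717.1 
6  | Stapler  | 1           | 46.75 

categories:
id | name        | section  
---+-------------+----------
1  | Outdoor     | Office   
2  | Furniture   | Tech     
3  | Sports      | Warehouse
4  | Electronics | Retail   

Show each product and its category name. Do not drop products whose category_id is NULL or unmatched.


LEFT JOIN keeps every row from products (the left table); where category_id has no match in categories, the category columns become NULL. Walk through each product:
  - product 1 (Notebook): category_id=2 -> matches Furniture
  - product 2 (Lamp): category_id=NULL, no match -> kept with NULL
  - product 3 (Printer): category_id=NULL, no match -> kept with NULL
  - product 4 (Router): category_id=4 -> matches Electronics
  - product 5 (Monitor): category_id=1 -> matches Outdoor
  - product 6 (Stapler): category_id=1 -> matches Outdoor
All 6 rows appear; 2 have NULL category.

SQL:
SELECT a.name, b.name AS category
FROM products a
LEFT JOIN categories b ON a.category_id = b.id

Result:
name     | category   
---------+------------
Notebook | Furniture  
Lamp     | NULL       
Printer  | NULL       
Router   | Electronics
Monitor  | Outdoor    
Stapler  | Outdoor    


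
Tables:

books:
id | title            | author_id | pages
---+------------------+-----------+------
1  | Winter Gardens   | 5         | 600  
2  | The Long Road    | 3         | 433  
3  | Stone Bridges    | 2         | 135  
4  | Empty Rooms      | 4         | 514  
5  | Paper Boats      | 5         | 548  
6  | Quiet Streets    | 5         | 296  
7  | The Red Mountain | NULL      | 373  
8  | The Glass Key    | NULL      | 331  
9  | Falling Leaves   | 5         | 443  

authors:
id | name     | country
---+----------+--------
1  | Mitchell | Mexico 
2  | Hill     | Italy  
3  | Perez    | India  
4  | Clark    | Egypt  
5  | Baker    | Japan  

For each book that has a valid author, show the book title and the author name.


INNER JOIN keeps only books rows whose author_id matches an id in authors. Walk through each book:
  - book 1 (Winter Gardens): author_id=5 -> matches Baker
  - book 2 (The Long Road): author_id=3 -> matches Perez
  - book 3 (Stone Bridges): author_id=2 -> matches Hill
  - book 4 (Empty Rooms): author_id=4 -> matches Clark
  - book 5 (Paper Boats): author_id=5 -> matches Baker
  - book 6 (Quiet Streets): author_id=5 -> matches Baker
  - book 7 (The Red Mountain): author_id=NULL, no match -> dropped
  - book 8 (The Glass Key): author_id=NULL, no match -> dropped
  - book 9 (Falling Leaves): author_id=5 -> matches Baker
So 2 of 9 rows are dropped.

SQL:
SELECT a.title, b.name AS author
FROM books a
INNER JOIN authors b ON a.author_id = b.id

Result:
title          | author
---------------+-------
Winter Gardens | Baker 
The Long Road  | Perez 
Stone Bridges  | Hill  
Empty Rooms    | Clark 
Paper Boats    | Baker 
Quiet Streets  | Baker 
Falling Leaves | Baker 


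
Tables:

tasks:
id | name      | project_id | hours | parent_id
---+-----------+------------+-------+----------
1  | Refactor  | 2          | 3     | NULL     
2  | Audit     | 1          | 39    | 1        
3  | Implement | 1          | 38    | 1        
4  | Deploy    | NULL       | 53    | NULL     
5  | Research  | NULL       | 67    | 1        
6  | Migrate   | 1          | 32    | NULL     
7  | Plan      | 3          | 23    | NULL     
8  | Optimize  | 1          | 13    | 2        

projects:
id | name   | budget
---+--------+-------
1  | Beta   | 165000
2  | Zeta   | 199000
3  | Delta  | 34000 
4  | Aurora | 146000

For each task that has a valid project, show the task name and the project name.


INNER JOIN keeps only tasks rows whose project_id matches an id in projects. Walk through each task:
  - task 1 (Refactor): project_id=2 -> matches Zeta
  - task 2 (Audit): project_id=1 -> matches Beta
  - task 3 (Implement): project_id=1 -> matches Beta
  - task 4 (Deploy): project_id=NULL, no match -> dropped
  - task 5 (Research): project_id=NULL, no match -> dropped
  - task 6 (Migrate): project_id=1 -> matches Beta
  - task 7 (Plan): project_id=3 -> matches Delta
  - task 8 (Optimize): project_id=1 -> matches Beta
So 2 of 8 rows are dropped.

SQL:
SELECT a.name, b.name AS project
FROM tasks a
INNER JOIN projects b ON a.project_id = b.id

Result:
name      | project
----------+--------
Refactor  | Zeta   
Audit     | Beta   
Implement | Beta   
Migrate   | Beta   
Plan      | Delta  
Optimize  | Beta   


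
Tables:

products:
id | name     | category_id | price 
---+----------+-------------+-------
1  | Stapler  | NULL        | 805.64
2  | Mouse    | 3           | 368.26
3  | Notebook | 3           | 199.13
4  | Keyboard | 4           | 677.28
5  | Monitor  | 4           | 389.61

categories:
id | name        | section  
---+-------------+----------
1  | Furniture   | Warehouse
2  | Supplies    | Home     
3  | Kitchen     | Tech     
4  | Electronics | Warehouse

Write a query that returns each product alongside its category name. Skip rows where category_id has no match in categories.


INNER JOIN keeps only products rows whose category_id matches an id in categories. Walk through each product:
  - product 1 (Stapler): category_id=NULL, no match -> dropped
  - product 2 (Mouse): category_id=3 -> matches Kitchen
  - product 3 (Notebook): category_id=3 -> matches Kitchen
  - product 4 (Keyboard): category_id=4 -> matches Electronics
  - product 5 (Monitor): category_id=4 -> matches Electronics
So 1 of 5 rows is dropped.

SQL:
SELECT a.name, b.name AS category
FROM products a
INNER JOIN categories b ON a.category_id = b.id

Result:
name     | category   
---------+------------
Mouse    | Kitchen    
Notebook | Kitchen    
Keyboard | Electronics
Monitor  | Electronics
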